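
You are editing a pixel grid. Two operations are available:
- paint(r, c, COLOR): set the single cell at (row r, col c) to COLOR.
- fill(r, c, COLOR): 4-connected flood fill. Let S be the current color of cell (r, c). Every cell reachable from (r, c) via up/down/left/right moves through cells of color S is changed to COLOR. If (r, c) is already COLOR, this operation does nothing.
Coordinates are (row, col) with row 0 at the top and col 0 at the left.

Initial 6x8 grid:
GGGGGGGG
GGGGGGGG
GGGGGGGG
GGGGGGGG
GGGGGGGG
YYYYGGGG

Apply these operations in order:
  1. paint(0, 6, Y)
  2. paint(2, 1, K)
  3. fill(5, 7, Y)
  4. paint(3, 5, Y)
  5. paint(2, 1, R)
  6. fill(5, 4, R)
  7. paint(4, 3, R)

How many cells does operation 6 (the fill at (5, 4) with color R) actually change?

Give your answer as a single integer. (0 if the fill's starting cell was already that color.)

After op 1 paint(0,6,Y):
GGGGGGYG
GGGGGGGG
GGGGGGGG
GGGGGGGG
GGGGGGGG
YYYYGGGG
After op 2 paint(2,1,K):
GGGGGGYG
GGGGGGGG
GKGGGGGG
GGGGGGGG
GGGGGGGG
YYYYGGGG
After op 3 fill(5,7,Y) [42 cells changed]:
YYYYYYYY
YYYYYYYY
YKYYYYYY
YYYYYYYY
YYYYYYYY
YYYYYYYY
After op 4 paint(3,5,Y):
YYYYYYYY
YYYYYYYY
YKYYYYYY
YYYYYYYY
YYYYYYYY
YYYYYYYY
After op 5 paint(2,1,R):
YYYYYYYY
YYYYYYYY
YRYYYYYY
YYYYYYYY
YYYYYYYY
YYYYYYYY
After op 6 fill(5,4,R) [47 cells changed]:
RRRRRRRR
RRRRRRRR
RRRRRRRR
RRRRRRRR
RRRRRRRR
RRRRRRRR

Answer: 47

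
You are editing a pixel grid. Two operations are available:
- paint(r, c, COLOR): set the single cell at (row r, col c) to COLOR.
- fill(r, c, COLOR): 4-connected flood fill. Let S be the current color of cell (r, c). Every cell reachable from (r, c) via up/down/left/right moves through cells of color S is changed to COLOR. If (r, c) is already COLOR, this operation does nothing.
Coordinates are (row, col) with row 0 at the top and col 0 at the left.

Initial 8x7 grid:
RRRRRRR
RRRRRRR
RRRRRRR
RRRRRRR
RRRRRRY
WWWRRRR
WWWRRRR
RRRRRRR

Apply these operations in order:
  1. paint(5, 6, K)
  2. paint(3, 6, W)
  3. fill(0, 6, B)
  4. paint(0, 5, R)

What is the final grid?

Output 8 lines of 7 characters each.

After op 1 paint(5,6,K):
RRRRRRR
RRRRRRR
RRRRRRR
RRRRRRR
RRRRRRY
WWWRRRK
WWWRRRR
RRRRRRR
After op 2 paint(3,6,W):
RRRRRRR
RRRRRRR
RRRRRRR
RRRRRRW
RRRRRRY
WWWRRRK
WWWRRRR
RRRRRRR
After op 3 fill(0,6,B) [47 cells changed]:
BBBBBBB
BBBBBBB
BBBBBBB
BBBBBBW
BBBBBBY
WWWBBBK
WWWBBBB
BBBBBBB
After op 4 paint(0,5,R):
BBBBBRB
BBBBBBB
BBBBBBB
BBBBBBW
BBBBBBY
WWWBBBK
WWWBBBB
BBBBBBB

Answer: BBBBBRB
BBBBBBB
BBBBBBB
BBBBBBW
BBBBBBY
WWWBBBK
WWWBBBB
BBBBBBB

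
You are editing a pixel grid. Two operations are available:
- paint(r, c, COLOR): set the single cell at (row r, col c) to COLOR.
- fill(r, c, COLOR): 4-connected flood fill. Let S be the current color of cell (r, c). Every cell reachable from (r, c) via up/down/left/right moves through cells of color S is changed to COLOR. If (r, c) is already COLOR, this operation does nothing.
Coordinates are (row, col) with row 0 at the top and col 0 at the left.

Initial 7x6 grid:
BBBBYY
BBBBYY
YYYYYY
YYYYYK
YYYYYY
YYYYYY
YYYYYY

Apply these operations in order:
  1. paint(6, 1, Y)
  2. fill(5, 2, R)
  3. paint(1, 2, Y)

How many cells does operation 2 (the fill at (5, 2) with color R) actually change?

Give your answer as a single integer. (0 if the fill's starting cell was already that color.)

After op 1 paint(6,1,Y):
BBBBYY
BBBBYY
YYYYYY
YYYYYK
YYYYYY
YYYYYY
YYYYYY
After op 2 fill(5,2,R) [33 cells changed]:
BBBBRR
BBBBRR
RRRRRR
RRRRRK
RRRRRR
RRRRRR
RRRRRR

Answer: 33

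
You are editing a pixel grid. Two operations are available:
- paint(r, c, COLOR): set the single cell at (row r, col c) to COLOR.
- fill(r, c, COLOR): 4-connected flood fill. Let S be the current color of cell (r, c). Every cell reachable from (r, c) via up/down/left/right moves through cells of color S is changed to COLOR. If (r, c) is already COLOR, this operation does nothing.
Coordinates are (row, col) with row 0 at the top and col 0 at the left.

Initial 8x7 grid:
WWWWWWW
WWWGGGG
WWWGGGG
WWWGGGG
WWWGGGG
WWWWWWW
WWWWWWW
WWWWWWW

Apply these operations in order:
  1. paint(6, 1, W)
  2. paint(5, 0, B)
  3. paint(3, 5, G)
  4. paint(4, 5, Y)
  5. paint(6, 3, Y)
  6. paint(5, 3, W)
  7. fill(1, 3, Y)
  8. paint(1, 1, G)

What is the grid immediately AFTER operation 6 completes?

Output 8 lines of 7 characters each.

Answer: WWWWWWW
WWWGGGG
WWWGGGG
WWWGGGG
WWWGGYG
BWWWWWW
WWWYWWW
WWWWWWW

Derivation:
After op 1 paint(6,1,W):
WWWWWWW
WWWGGGG
WWWGGGG
WWWGGGG
WWWGGGG
WWWWWWW
WWWWWWW
WWWWWWW
After op 2 paint(5,0,B):
WWWWWWW
WWWGGGG
WWWGGGG
WWWGGGG
WWWGGGG
BWWWWWW
WWWWWWW
WWWWWWW
After op 3 paint(3,5,G):
WWWWWWW
WWWGGGG
WWWGGGG
WWWGGGG
WWWGGGG
BWWWWWW
WWWWWWW
WWWWWWW
After op 4 paint(4,5,Y):
WWWWWWW
WWWGGGG
WWWGGGG
WWWGGGG
WWWGGYG
BWWWWWW
WWWWWWW
WWWWWWW
After op 5 paint(6,3,Y):
WWWWWWW
WWWGGGG
WWWGGGG
WWWGGGG
WWWGGYG
BWWWWWW
WWWYWWW
WWWWWWW
After op 6 paint(5,3,W):
WWWWWWW
WWWGGGG
WWWGGGG
WWWGGGG
WWWGGYG
BWWWWWW
WWWYWWW
WWWWWWW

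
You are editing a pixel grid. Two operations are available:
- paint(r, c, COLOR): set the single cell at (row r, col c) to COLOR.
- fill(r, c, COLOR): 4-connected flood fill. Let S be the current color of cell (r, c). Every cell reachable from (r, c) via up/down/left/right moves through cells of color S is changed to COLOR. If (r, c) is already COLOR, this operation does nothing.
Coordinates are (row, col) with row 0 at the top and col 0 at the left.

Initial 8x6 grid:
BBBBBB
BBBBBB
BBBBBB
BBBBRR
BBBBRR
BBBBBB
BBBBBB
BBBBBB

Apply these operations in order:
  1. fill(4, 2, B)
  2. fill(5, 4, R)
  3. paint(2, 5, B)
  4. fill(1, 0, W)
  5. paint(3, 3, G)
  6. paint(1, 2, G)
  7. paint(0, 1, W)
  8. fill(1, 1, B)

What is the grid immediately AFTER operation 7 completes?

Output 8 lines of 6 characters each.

After op 1 fill(4,2,B) [0 cells changed]:
BBBBBB
BBBBBB
BBBBBB
BBBBRR
BBBBRR
BBBBBB
BBBBBB
BBBBBB
After op 2 fill(5,4,R) [44 cells changed]:
RRRRRR
RRRRRR
RRRRRR
RRRRRR
RRRRRR
RRRRRR
RRRRRR
RRRRRR
After op 3 paint(2,5,B):
RRRRRR
RRRRRR
RRRRRB
RRRRRR
RRRRRR
RRRRRR
RRRRRR
RRRRRR
After op 4 fill(1,0,W) [47 cells changed]:
WWWWWW
WWWWWW
WWWWWB
WWWWWW
WWWWWW
WWWWWW
WWWWWW
WWWWWW
After op 5 paint(3,3,G):
WWWWWW
WWWWWW
WWWWWB
WWWGWW
WWWWWW
WWWWWW
WWWWWW
WWWWWW
After op 6 paint(1,2,G):
WWWWWW
WWGWWW
WWWWWB
WWWGWW
WWWWWW
WWWWWW
WWWWWW
WWWWWW
After op 7 paint(0,1,W):
WWWWWW
WWGWWW
WWWWWB
WWWGWW
WWWWWW
WWWWWW
WWWWWW
WWWWWW

Answer: WWWWWW
WWGWWW
WWWWWB
WWWGWW
WWWWWW
WWWWWW
WWWWWW
WWWWWW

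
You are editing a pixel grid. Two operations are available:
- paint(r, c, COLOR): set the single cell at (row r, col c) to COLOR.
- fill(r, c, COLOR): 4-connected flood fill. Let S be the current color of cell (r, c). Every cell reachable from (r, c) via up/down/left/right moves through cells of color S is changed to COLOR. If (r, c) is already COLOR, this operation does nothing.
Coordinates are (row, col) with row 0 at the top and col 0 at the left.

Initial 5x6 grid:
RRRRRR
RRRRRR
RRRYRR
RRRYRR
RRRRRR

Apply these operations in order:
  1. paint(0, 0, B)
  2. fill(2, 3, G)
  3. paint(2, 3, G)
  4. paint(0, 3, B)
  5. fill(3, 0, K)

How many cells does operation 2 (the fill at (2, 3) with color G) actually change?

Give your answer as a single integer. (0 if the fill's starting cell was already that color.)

Answer: 2

Derivation:
After op 1 paint(0,0,B):
BRRRRR
RRRRRR
RRRYRR
RRRYRR
RRRRRR
After op 2 fill(2,3,G) [2 cells changed]:
BRRRRR
RRRRRR
RRRGRR
RRRGRR
RRRRRR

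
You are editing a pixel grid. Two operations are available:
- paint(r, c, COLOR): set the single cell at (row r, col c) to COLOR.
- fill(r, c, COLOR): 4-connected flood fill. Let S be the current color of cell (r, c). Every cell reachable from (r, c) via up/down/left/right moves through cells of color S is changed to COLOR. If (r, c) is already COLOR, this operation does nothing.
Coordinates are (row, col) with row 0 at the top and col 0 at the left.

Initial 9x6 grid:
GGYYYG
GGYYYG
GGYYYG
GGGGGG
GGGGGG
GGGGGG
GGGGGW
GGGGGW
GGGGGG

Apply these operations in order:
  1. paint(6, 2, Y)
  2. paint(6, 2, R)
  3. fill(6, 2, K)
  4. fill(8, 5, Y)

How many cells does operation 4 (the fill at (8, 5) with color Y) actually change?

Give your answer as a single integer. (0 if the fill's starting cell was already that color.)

Answer: 42

Derivation:
After op 1 paint(6,2,Y):
GGYYYG
GGYYYG
GGYYYG
GGGGGG
GGGGGG
GGGGGG
GGYGGW
GGGGGW
GGGGGG
After op 2 paint(6,2,R):
GGYYYG
GGYYYG
GGYYYG
GGGGGG
GGGGGG
GGGGGG
GGRGGW
GGGGGW
GGGGGG
After op 3 fill(6,2,K) [1 cells changed]:
GGYYYG
GGYYYG
GGYYYG
GGGGGG
GGGGGG
GGGGGG
GGKGGW
GGGGGW
GGGGGG
After op 4 fill(8,5,Y) [42 cells changed]:
YYYYYY
YYYYYY
YYYYYY
YYYYYY
YYYYYY
YYYYYY
YYKYYW
YYYYYW
YYYYYY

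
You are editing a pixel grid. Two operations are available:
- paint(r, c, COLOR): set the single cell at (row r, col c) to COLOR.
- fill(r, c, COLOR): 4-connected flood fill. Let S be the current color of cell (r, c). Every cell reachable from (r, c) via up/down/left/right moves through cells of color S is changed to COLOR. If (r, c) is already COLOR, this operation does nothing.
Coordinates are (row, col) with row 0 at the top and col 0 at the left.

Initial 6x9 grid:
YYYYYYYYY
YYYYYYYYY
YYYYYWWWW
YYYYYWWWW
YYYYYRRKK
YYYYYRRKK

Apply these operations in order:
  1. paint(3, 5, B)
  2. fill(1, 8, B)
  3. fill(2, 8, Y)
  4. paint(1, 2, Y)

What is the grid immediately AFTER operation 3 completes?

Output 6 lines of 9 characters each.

After op 1 paint(3,5,B):
YYYYYYYYY
YYYYYYYYY
YYYYYWWWW
YYYYYBWWW
YYYYYRRKK
YYYYYRRKK
After op 2 fill(1,8,B) [38 cells changed]:
BBBBBBBBB
BBBBBBBBB
BBBBBWWWW
BBBBBBWWW
BBBBBRRKK
BBBBBRRKK
After op 3 fill(2,8,Y) [7 cells changed]:
BBBBBBBBB
BBBBBBBBB
BBBBBYYYY
BBBBBBYYY
BBBBBRRKK
BBBBBRRKK

Answer: BBBBBBBBB
BBBBBBBBB
BBBBBYYYY
BBBBBBYYY
BBBBBRRKK
BBBBBRRKK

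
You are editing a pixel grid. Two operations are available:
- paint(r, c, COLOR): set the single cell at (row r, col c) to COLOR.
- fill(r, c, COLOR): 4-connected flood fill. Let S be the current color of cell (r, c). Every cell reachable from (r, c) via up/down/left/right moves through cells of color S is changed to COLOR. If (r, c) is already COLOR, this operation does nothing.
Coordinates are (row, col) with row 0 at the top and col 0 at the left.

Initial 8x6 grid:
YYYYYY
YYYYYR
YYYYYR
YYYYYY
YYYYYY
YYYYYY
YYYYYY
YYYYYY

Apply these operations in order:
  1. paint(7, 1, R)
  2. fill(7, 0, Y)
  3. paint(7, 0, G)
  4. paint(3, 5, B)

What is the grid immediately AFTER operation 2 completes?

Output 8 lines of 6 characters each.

Answer: YYYYYY
YYYYYR
YYYYYR
YYYYYY
YYYYYY
YYYYYY
YYYYYY
YRYYYY

Derivation:
After op 1 paint(7,1,R):
YYYYYY
YYYYYR
YYYYYR
YYYYYY
YYYYYY
YYYYYY
YYYYYY
YRYYYY
After op 2 fill(7,0,Y) [0 cells changed]:
YYYYYY
YYYYYR
YYYYYR
YYYYYY
YYYYYY
YYYYYY
YYYYYY
YRYYYY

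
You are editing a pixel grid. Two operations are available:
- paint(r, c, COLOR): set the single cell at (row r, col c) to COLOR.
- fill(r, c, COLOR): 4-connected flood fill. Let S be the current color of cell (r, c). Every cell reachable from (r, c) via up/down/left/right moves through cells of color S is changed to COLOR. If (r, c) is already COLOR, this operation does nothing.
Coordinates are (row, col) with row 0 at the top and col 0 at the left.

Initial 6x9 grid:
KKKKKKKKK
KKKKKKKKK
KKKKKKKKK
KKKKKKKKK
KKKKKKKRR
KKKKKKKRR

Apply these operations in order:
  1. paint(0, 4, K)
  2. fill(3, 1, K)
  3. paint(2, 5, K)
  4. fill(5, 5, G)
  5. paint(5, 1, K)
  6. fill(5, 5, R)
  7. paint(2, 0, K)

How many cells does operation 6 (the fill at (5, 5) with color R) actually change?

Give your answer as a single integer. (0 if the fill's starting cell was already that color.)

Answer: 49

Derivation:
After op 1 paint(0,4,K):
KKKKKKKKK
KKKKKKKKK
KKKKKKKKK
KKKKKKKKK
KKKKKKKRR
KKKKKKKRR
After op 2 fill(3,1,K) [0 cells changed]:
KKKKKKKKK
KKKKKKKKK
KKKKKKKKK
KKKKKKKKK
KKKKKKKRR
KKKKKKKRR
After op 3 paint(2,5,K):
KKKKKKKKK
KKKKKKKKK
KKKKKKKKK
KKKKKKKKK
KKKKKKKRR
KKKKKKKRR
After op 4 fill(5,5,G) [50 cells changed]:
GGGGGGGGG
GGGGGGGGG
GGGGGGGGG
GGGGGGGGG
GGGGGGGRR
GGGGGGGRR
After op 5 paint(5,1,K):
GGGGGGGGG
GGGGGGGGG
GGGGGGGGG
GGGGGGGGG
GGGGGGGRR
GKGGGGGRR
After op 6 fill(5,5,R) [49 cells changed]:
RRRRRRRRR
RRRRRRRRR
RRRRRRRRR
RRRRRRRRR
RRRRRRRRR
RKRRRRRRR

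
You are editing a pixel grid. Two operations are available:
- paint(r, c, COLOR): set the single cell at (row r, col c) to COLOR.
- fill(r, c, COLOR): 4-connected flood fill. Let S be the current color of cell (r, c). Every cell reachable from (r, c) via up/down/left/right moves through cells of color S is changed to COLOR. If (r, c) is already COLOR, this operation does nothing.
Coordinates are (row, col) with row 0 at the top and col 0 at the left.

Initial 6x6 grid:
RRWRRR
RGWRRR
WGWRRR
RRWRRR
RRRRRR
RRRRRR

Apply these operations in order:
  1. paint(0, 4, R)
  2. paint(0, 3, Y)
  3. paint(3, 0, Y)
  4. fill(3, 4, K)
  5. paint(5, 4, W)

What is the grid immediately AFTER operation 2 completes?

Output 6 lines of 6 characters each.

Answer: RRWYRR
RGWRRR
WGWRRR
RRWRRR
RRRRRR
RRRRRR

Derivation:
After op 1 paint(0,4,R):
RRWRRR
RGWRRR
WGWRRR
RRWRRR
RRRRRR
RRRRRR
After op 2 paint(0,3,Y):
RRWYRR
RGWRRR
WGWRRR
RRWRRR
RRRRRR
RRRRRR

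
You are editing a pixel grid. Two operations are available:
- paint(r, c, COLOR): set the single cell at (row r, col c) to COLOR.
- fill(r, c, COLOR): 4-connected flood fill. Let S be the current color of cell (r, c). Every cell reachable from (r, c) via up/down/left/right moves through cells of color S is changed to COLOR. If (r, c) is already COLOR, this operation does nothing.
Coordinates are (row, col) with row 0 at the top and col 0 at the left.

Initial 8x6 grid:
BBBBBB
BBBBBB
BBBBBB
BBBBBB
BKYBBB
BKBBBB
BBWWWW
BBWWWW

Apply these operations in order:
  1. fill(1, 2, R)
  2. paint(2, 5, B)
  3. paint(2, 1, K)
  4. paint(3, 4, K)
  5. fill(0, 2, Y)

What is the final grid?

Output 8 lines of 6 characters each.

After op 1 fill(1,2,R) [37 cells changed]:
RRRRRR
RRRRRR
RRRRRR
RRRRRR
RKYRRR
RKRRRR
RRWWWW
RRWWWW
After op 2 paint(2,5,B):
RRRRRR
RRRRRR
RRRRRB
RRRRRR
RKYRRR
RKRRRR
RRWWWW
RRWWWW
After op 3 paint(2,1,K):
RRRRRR
RRRRRR
RKRRRB
RRRRRR
RKYRRR
RKRRRR
RRWWWW
RRWWWW
After op 4 paint(3,4,K):
RRRRRR
RRRRRR
RKRRRB
RRRRKR
RKYRRR
RKRRRR
RRWWWW
RRWWWW
After op 5 fill(0,2,Y) [34 cells changed]:
YYYYYY
YYYYYY
YKYYYB
YYYYKY
YKYYYY
YKYYYY
YYWWWW
YYWWWW

Answer: YYYYYY
YYYYYY
YKYYYB
YYYYKY
YKYYYY
YKYYYY
YYWWWW
YYWWWW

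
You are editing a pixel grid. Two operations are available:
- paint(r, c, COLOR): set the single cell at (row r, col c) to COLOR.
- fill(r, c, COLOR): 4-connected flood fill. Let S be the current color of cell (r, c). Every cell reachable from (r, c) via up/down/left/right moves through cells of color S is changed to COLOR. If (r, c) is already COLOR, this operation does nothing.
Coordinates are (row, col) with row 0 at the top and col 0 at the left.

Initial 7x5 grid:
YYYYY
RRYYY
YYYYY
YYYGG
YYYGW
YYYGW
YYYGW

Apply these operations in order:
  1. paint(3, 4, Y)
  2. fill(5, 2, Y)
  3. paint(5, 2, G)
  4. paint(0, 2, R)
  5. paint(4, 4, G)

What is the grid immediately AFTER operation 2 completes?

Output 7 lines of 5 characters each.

After op 1 paint(3,4,Y):
YYYYY
RRYYY
YYYYY
YYYGY
YYYGW
YYYGW
YYYGW
After op 2 fill(5,2,Y) [0 cells changed]:
YYYYY
RRYYY
YYYYY
YYYGY
YYYGW
YYYGW
YYYGW

Answer: YYYYY
RRYYY
YYYYY
YYYGY
YYYGW
YYYGW
YYYGW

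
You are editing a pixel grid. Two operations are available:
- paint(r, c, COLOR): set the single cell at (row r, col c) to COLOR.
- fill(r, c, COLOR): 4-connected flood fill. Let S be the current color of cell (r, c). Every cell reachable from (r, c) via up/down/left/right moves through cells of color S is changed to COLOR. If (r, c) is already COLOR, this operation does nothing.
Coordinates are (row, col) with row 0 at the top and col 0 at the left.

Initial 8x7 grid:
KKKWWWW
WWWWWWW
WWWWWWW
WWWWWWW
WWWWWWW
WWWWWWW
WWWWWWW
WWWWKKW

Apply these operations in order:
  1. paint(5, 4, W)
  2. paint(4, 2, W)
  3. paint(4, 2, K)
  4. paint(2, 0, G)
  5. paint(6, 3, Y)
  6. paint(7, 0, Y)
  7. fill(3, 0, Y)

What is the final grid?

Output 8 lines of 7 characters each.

Answer: KKKYYYY
YYYYYYY
GYYYYYY
YYYYYYY
YYKYYYY
YYYYYYY
YYYYYYY
YYYYKKY

Derivation:
After op 1 paint(5,4,W):
KKKWWWW
WWWWWWW
WWWWWWW
WWWWWWW
WWWWWWW
WWWWWWW
WWWWWWW
WWWWKKW
After op 2 paint(4,2,W):
KKKWWWW
WWWWWWW
WWWWWWW
WWWWWWW
WWWWWWW
WWWWWWW
WWWWWWW
WWWWKKW
After op 3 paint(4,2,K):
KKKWWWW
WWWWWWW
WWWWWWW
WWWWWWW
WWKWWWW
WWWWWWW
WWWWWWW
WWWWKKW
After op 4 paint(2,0,G):
KKKWWWW
WWWWWWW
GWWWWWW
WWWWWWW
WWKWWWW
WWWWWWW
WWWWWWW
WWWWKKW
After op 5 paint(6,3,Y):
KKKWWWW
WWWWWWW
GWWWWWW
WWWWWWW
WWKWWWW
WWWWWWW
WWWYWWW
WWWWKKW
After op 6 paint(7,0,Y):
KKKWWWW
WWWWWWW
GWWWWWW
WWWWWWW
WWKWWWW
WWWWWWW
WWWYWWW
YWWWKKW
After op 7 fill(3,0,Y) [47 cells changed]:
KKKYYYY
YYYYYYY
GYYYYYY
YYYYYYY
YYKYYYY
YYYYYYY
YYYYYYY
YYYYKKY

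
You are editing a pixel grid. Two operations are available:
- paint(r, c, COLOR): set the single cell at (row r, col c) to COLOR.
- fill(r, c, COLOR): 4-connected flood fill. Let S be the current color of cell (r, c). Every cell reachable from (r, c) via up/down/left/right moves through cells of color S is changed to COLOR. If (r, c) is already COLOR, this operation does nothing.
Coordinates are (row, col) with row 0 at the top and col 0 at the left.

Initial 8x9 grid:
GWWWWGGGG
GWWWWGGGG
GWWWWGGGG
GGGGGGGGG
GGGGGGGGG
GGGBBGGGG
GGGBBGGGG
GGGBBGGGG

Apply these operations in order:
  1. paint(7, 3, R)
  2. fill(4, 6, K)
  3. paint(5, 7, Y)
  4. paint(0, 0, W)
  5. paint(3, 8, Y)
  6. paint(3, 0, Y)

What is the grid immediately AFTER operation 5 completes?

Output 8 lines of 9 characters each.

Answer: WWWWWKKKK
KWWWWKKKK
KWWWWKKKK
KKKKKKKKY
KKKKKKKKK
KKKBBKKYK
KKKBBKKKK
KKKRBKKKK

Derivation:
After op 1 paint(7,3,R):
GWWWWGGGG
GWWWWGGGG
GWWWWGGGG
GGGGGGGGG
GGGGGGGGG
GGGBBGGGG
GGGBBGGGG
GGGRBGGGG
After op 2 fill(4,6,K) [54 cells changed]:
KWWWWKKKK
KWWWWKKKK
KWWWWKKKK
KKKKKKKKK
KKKKKKKKK
KKKBBKKKK
KKKBBKKKK
KKKRBKKKK
After op 3 paint(5,7,Y):
KWWWWKKKK
KWWWWKKKK
KWWWWKKKK
KKKKKKKKK
KKKKKKKKK
KKKBBKKYK
KKKBBKKKK
KKKRBKKKK
After op 4 paint(0,0,W):
WWWWWKKKK
KWWWWKKKK
KWWWWKKKK
KKKKKKKKK
KKKKKKKKK
KKKBBKKYK
KKKBBKKKK
KKKRBKKKK
After op 5 paint(3,8,Y):
WWWWWKKKK
KWWWWKKKK
KWWWWKKKK
KKKKKKKKY
KKKKKKKKK
KKKBBKKYK
KKKBBKKKK
KKKRBKKKK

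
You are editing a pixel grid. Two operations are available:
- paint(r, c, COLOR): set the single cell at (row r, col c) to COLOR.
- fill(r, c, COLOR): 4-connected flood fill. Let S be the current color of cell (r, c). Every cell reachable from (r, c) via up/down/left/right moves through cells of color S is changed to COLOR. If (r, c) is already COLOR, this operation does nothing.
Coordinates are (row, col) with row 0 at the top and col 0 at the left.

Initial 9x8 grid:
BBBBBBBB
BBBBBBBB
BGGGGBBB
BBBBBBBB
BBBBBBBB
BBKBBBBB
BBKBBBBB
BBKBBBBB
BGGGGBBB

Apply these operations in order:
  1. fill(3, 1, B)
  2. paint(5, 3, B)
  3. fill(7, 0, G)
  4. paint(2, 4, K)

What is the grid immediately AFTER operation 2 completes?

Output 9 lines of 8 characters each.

Answer: BBBBBBBB
BBBBBBBB
BGGGGBBB
BBBBBBBB
BBBBBBBB
BBKBBBBB
BBKBBBBB
BBKBBBBB
BGGGGBBB

Derivation:
After op 1 fill(3,1,B) [0 cells changed]:
BBBBBBBB
BBBBBBBB
BGGGGBBB
BBBBBBBB
BBBBBBBB
BBKBBBBB
BBKBBBBB
BBKBBBBB
BGGGGBBB
After op 2 paint(5,3,B):
BBBBBBBB
BBBBBBBB
BGGGGBBB
BBBBBBBB
BBBBBBBB
BBKBBBBB
BBKBBBBB
BBKBBBBB
BGGGGBBB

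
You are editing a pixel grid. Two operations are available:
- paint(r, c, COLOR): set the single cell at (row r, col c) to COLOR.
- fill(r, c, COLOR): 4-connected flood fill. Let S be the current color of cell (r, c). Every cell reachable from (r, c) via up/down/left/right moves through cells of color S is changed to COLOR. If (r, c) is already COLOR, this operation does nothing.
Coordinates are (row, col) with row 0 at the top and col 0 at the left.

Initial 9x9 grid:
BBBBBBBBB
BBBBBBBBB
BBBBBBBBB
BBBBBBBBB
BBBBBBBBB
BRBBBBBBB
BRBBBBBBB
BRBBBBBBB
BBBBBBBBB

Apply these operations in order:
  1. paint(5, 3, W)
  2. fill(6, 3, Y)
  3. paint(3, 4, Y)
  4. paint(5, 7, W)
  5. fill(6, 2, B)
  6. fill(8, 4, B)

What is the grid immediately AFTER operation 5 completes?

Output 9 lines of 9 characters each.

After op 1 paint(5,3,W):
BBBBBBBBB
BBBBBBBBB
BBBBBBBBB
BBBBBBBBB
BBBBBBBBB
BRBWBBBBB
BRBBBBBBB
BRBBBBBBB
BBBBBBBBB
After op 2 fill(6,3,Y) [77 cells changed]:
YYYYYYYYY
YYYYYYYYY
YYYYYYYYY
YYYYYYYYY
YYYYYYYYY
YRYWYYYYY
YRYYYYYYY
YRYYYYYYY
YYYYYYYYY
After op 3 paint(3,4,Y):
YYYYYYYYY
YYYYYYYYY
YYYYYYYYY
YYYYYYYYY
YYYYYYYYY
YRYWYYYYY
YRYYYYYYY
YRYYYYYYY
YYYYYYYYY
After op 4 paint(5,7,W):
YYYYYYYYY
YYYYYYYYY
YYYYYYYYY
YYYYYYYYY
YYYYYYYYY
YRYWYYYWY
YRYYYYYYY
YRYYYYYYY
YYYYYYYYY
After op 5 fill(6,2,B) [76 cells changed]:
BBBBBBBBB
BBBBBBBBB
BBBBBBBBB
BBBBBBBBB
BBBBBBBBB
BRBWBBBWB
BRBBBBBBB
BRBBBBBBB
BBBBBBBBB

Answer: BBBBBBBBB
BBBBBBBBB
BBBBBBBBB
BBBBBBBBB
BBBBBBBBB
BRBWBBBWB
BRBBBBBBB
BRBBBBBBB
BBBBBBBBB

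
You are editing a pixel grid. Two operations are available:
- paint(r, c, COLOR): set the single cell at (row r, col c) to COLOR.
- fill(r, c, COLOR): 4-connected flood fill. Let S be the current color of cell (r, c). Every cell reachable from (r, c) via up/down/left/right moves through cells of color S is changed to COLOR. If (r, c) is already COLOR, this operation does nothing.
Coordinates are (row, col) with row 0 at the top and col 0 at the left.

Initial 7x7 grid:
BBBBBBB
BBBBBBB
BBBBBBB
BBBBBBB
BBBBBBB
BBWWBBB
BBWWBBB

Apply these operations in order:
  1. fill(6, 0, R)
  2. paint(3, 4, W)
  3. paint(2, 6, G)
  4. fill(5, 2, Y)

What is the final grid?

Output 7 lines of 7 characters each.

After op 1 fill(6,0,R) [45 cells changed]:
RRRRRRR
RRRRRRR
RRRRRRR
RRRRRRR
RRRRRRR
RRWWRRR
RRWWRRR
After op 2 paint(3,4,W):
RRRRRRR
RRRRRRR
RRRRRRR
RRRRWRR
RRRRRRR
RRWWRRR
RRWWRRR
After op 3 paint(2,6,G):
RRRRRRR
RRRRRRR
RRRRRRG
RRRRWRR
RRRRRRR
RRWWRRR
RRWWRRR
After op 4 fill(5,2,Y) [4 cells changed]:
RRRRRRR
RRRRRRR
RRRRRRG
RRRRWRR
RRRRRRR
RRYYRRR
RRYYRRR

Answer: RRRRRRR
RRRRRRR
RRRRRRG
RRRRWRR
RRRRRRR
RRYYRRR
RRYYRRR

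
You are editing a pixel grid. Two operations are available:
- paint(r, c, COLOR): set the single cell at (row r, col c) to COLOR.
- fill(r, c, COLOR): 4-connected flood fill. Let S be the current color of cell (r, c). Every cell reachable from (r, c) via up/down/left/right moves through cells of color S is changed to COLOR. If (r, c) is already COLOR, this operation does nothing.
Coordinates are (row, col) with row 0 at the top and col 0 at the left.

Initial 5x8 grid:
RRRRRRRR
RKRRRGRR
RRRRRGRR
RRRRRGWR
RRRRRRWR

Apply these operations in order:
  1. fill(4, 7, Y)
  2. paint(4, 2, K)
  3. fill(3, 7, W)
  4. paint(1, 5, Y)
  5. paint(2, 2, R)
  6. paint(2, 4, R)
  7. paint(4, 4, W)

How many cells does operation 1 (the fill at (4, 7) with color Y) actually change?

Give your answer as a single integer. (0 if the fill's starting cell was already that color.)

Answer: 34

Derivation:
After op 1 fill(4,7,Y) [34 cells changed]:
YYYYYYYY
YKYYYGYY
YYYYYGYY
YYYYYGWY
YYYYYYWY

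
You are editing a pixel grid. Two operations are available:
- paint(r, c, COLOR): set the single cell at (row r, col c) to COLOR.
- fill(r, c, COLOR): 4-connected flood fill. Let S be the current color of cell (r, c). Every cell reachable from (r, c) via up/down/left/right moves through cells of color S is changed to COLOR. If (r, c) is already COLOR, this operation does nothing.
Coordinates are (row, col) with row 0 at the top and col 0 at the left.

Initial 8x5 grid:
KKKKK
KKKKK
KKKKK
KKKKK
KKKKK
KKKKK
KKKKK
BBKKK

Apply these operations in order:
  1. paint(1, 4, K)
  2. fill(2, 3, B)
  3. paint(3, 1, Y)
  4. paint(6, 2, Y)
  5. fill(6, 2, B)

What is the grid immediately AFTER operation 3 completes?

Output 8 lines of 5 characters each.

After op 1 paint(1,4,K):
KKKKK
KKKKK
KKKKK
KKKKK
KKKKK
KKKKK
KKKKK
BBKKK
After op 2 fill(2,3,B) [38 cells changed]:
BBBBB
BBBBB
BBBBB
BBBBB
BBBBB
BBBBB
BBBBB
BBBBB
After op 3 paint(3,1,Y):
BBBBB
BBBBB
BBBBB
BYBBB
BBBBB
BBBBB
BBBBB
BBBBB

Answer: BBBBB
BBBBB
BBBBB
BYBBB
BBBBB
BBBBB
BBBBB
BBBBB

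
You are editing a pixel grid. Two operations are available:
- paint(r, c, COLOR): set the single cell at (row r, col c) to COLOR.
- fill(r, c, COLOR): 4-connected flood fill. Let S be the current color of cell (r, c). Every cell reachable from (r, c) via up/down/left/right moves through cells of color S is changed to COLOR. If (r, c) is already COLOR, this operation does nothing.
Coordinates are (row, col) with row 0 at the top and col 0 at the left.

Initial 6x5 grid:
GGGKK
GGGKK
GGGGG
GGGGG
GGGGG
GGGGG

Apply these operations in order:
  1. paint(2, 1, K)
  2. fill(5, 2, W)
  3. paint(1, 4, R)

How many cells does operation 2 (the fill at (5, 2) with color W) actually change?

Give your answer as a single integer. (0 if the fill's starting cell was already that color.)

After op 1 paint(2,1,K):
GGGKK
GGGKK
GKGGG
GGGGG
GGGGG
GGGGG
After op 2 fill(5,2,W) [25 cells changed]:
WWWKK
WWWKK
WKWWW
WWWWW
WWWWW
WWWWW

Answer: 25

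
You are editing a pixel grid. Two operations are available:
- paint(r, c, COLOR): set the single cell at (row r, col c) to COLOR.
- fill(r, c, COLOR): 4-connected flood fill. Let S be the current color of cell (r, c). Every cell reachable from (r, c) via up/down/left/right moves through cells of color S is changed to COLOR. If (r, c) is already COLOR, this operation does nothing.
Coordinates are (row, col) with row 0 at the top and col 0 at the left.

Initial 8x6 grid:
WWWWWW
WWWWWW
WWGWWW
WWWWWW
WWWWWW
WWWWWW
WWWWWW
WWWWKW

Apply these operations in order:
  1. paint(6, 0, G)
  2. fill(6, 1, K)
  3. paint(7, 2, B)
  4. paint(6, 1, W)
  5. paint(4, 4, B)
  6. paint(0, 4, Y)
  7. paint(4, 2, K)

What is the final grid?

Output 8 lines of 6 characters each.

After op 1 paint(6,0,G):
WWWWWW
WWWWWW
WWGWWW
WWWWWW
WWWWWW
WWWWWW
GWWWWW
WWWWKW
After op 2 fill(6,1,K) [45 cells changed]:
KKKKKK
KKKKKK
KKGKKK
KKKKKK
KKKKKK
KKKKKK
GKKKKK
KKKKKK
After op 3 paint(7,2,B):
KKKKKK
KKKKKK
KKGKKK
KKKKKK
KKKKKK
KKKKKK
GKKKKK
KKBKKK
After op 4 paint(6,1,W):
KKKKKK
KKKKKK
KKGKKK
KKKKKK
KKKKKK
KKKKKK
GWKKKK
KKBKKK
After op 5 paint(4,4,B):
KKKKKK
KKKKKK
KKGKKK
KKKKKK
KKKKBK
KKKKKK
GWKKKK
KKBKKK
After op 6 paint(0,4,Y):
KKKKYK
KKKKKK
KKGKKK
KKKKKK
KKKKBK
KKKKKK
GWKKKK
KKBKKK
After op 7 paint(4,2,K):
KKKKYK
KKKKKK
KKGKKK
KKKKKK
KKKKBK
KKKKKK
GWKKKK
KKBKKK

Answer: KKKKYK
KKKKKK
KKGKKK
KKKKKK
KKKKBK
KKKKKK
GWKKKK
KKBKKK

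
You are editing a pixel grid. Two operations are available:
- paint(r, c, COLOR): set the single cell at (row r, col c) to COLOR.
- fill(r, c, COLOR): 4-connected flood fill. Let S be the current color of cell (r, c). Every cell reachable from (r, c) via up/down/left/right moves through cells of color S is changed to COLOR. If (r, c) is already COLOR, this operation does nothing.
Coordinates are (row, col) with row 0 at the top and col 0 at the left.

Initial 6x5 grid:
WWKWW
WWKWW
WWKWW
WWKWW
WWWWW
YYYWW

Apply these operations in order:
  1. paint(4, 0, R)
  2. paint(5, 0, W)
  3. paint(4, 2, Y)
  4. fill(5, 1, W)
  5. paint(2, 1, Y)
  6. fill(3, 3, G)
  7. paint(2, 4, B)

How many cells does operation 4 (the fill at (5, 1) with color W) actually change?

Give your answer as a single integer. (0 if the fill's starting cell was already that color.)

After op 1 paint(4,0,R):
WWKWW
WWKWW
WWKWW
WWKWW
RWWWW
YYYWW
After op 2 paint(5,0,W):
WWKWW
WWKWW
WWKWW
WWKWW
RWWWW
WYYWW
After op 3 paint(4,2,Y):
WWKWW
WWKWW
WWKWW
WWKWW
RWYWW
WYYWW
After op 4 fill(5,1,W) [3 cells changed]:
WWKWW
WWKWW
WWKWW
WWKWW
RWWWW
WWWWW

Answer: 3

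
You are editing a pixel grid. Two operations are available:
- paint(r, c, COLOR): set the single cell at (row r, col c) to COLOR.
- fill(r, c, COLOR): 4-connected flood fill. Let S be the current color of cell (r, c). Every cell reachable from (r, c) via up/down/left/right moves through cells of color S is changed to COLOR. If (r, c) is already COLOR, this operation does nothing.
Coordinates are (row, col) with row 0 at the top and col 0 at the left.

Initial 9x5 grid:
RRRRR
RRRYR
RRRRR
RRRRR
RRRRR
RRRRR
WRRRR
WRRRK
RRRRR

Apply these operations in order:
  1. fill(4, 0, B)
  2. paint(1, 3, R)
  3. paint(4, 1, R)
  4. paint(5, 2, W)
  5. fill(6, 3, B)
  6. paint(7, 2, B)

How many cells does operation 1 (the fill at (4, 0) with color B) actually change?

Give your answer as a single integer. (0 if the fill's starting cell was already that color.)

After op 1 fill(4,0,B) [41 cells changed]:
BBBBB
BBBYB
BBBBB
BBBBB
BBBBB
BBBBB
WBBBB
WBBBK
BBBBB

Answer: 41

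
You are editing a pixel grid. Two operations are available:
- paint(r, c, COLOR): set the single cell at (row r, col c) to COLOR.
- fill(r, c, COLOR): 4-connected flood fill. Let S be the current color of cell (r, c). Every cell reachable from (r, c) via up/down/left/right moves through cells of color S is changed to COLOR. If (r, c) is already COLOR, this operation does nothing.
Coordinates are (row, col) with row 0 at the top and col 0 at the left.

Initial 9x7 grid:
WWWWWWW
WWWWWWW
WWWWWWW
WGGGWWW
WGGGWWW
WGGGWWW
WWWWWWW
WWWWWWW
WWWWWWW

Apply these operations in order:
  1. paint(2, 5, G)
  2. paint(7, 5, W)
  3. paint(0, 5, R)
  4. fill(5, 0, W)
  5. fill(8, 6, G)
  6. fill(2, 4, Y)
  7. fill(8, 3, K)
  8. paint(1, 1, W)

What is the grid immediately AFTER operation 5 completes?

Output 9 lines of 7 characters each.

After op 1 paint(2,5,G):
WWWWWWW
WWWWWWW
WWWWWGW
WGGGWWW
WGGGWWW
WGGGWWW
WWWWWWW
WWWWWWW
WWWWWWW
After op 2 paint(7,5,W):
WWWWWWW
WWWWWWW
WWWWWGW
WGGGWWW
WGGGWWW
WGGGWWW
WWWWWWW
WWWWWWW
WWWWWWW
After op 3 paint(0,5,R):
WWWWWRW
WWWWWWW
WWWWWGW
WGGGWWW
WGGGWWW
WGGGWWW
WWWWWWW
WWWWWWW
WWWWWWW
After op 4 fill(5,0,W) [0 cells changed]:
WWWWWRW
WWWWWWW
WWWWWGW
WGGGWWW
WGGGWWW
WGGGWWW
WWWWWWW
WWWWWWW
WWWWWWW
After op 5 fill(8,6,G) [52 cells changed]:
GGGGGRG
GGGGGGG
GGGGGGG
GGGGGGG
GGGGGGG
GGGGGGG
GGGGGGG
GGGGGGG
GGGGGGG

Answer: GGGGGRG
GGGGGGG
GGGGGGG
GGGGGGG
GGGGGGG
GGGGGGG
GGGGGGG
GGGGGGG
GGGGGGG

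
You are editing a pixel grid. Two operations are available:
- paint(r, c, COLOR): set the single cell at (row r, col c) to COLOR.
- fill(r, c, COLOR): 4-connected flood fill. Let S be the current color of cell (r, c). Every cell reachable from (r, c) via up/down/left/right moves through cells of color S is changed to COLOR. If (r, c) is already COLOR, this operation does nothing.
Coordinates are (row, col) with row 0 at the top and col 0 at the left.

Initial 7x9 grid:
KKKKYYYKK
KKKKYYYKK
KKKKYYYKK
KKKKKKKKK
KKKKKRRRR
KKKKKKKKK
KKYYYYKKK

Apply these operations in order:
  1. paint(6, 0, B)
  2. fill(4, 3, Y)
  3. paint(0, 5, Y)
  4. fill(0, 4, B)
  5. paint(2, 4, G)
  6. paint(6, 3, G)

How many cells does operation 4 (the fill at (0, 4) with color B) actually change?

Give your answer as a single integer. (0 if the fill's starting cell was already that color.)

After op 1 paint(6,0,B):
KKKKYYYKK
KKKKYYYKK
KKKKYYYKK
KKKKKKKKK
KKKKKRRRR
KKKKKKKKK
BKYYYYKKK
After op 2 fill(4,3,Y) [45 cells changed]:
YYYYYYYYY
YYYYYYYYY
YYYYYYYYY
YYYYYYYYY
YYYYYRRRR
YYYYYYYYY
BYYYYYYYY
After op 3 paint(0,5,Y):
YYYYYYYYY
YYYYYYYYY
YYYYYYYYY
YYYYYYYYY
YYYYYRRRR
YYYYYYYYY
BYYYYYYYY
After op 4 fill(0,4,B) [58 cells changed]:
BBBBBBBBB
BBBBBBBBB
BBBBBBBBB
BBBBBBBBB
BBBBBRRRR
BBBBBBBBB
BBBBBBBBB

Answer: 58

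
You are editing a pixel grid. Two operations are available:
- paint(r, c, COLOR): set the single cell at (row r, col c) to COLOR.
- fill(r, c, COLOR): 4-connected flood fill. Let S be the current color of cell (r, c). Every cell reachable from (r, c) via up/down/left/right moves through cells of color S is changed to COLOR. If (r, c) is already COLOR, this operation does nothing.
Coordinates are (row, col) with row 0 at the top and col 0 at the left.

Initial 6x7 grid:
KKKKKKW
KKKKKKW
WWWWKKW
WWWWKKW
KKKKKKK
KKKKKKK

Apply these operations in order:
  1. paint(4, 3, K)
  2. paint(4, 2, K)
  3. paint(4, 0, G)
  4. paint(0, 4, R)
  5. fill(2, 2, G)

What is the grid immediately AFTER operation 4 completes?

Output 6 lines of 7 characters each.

After op 1 paint(4,3,K):
KKKKKKW
KKKKKKW
WWWWKKW
WWWWKKW
KKKKKKK
KKKKKKK
After op 2 paint(4,2,K):
KKKKKKW
KKKKKKW
WWWWKKW
WWWWKKW
KKKKKKK
KKKKKKK
After op 3 paint(4,0,G):
KKKKKKW
KKKKKKW
WWWWKKW
WWWWKKW
GKKKKKK
KKKKKKK
After op 4 paint(0,4,R):
KKKKRKW
KKKKKKW
WWWWKKW
WWWWKKW
GKKKKKK
KKKKKKK

Answer: KKKKRKW
KKKKKKW
WWWWKKW
WWWWKKW
GKKKKKK
KKKKKKK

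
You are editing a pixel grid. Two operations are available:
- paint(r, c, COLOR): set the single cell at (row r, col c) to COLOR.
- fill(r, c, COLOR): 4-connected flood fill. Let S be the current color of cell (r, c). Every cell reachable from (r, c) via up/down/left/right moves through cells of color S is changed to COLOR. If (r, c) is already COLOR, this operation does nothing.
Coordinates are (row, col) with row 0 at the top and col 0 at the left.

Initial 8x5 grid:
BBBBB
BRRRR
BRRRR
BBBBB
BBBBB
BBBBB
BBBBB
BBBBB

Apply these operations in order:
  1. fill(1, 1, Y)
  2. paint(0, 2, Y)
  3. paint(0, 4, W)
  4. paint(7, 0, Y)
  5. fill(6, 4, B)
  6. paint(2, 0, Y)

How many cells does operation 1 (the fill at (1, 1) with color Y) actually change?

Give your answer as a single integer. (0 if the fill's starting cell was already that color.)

After op 1 fill(1,1,Y) [8 cells changed]:
BBBBB
BYYYY
BYYYY
BBBBB
BBBBB
BBBBB
BBBBB
BBBBB

Answer: 8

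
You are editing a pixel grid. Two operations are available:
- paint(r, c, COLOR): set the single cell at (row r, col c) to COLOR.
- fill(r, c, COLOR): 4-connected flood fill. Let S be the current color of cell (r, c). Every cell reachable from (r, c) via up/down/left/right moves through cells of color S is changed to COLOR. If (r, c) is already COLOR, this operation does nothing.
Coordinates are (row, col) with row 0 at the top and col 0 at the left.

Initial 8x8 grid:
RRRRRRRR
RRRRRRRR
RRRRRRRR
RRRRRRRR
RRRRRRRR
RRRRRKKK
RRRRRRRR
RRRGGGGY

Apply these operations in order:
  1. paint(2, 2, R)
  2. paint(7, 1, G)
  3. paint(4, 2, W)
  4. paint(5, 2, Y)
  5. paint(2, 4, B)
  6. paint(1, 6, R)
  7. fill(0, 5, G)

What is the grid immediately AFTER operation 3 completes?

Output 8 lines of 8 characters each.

Answer: RRRRRRRR
RRRRRRRR
RRRRRRRR
RRRRRRRR
RRWRRRRR
RRRRRKKK
RRRRRRRR
RGRGGGGY

Derivation:
After op 1 paint(2,2,R):
RRRRRRRR
RRRRRRRR
RRRRRRRR
RRRRRRRR
RRRRRRRR
RRRRRKKK
RRRRRRRR
RRRGGGGY
After op 2 paint(7,1,G):
RRRRRRRR
RRRRRRRR
RRRRRRRR
RRRRRRRR
RRRRRRRR
RRRRRKKK
RRRRRRRR
RGRGGGGY
After op 3 paint(4,2,W):
RRRRRRRR
RRRRRRRR
RRRRRRRR
RRRRRRRR
RRWRRRRR
RRRRRKKK
RRRRRRRR
RGRGGGGY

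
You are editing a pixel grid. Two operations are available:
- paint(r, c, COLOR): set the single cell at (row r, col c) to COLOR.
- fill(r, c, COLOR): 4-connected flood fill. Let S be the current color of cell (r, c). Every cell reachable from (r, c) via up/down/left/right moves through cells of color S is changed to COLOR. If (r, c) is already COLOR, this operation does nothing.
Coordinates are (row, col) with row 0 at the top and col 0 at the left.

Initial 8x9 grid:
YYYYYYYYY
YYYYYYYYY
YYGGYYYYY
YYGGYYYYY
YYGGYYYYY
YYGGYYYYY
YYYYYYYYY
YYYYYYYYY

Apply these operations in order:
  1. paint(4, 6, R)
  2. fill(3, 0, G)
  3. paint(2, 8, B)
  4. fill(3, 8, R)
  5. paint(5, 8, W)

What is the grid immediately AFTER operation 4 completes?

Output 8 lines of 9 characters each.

Answer: RRRRRRRRR
RRRRRRRRR
RRRRRRRRB
RRRRRRRRR
RRRRRRRRR
RRRRRRRRR
RRRRRRRRR
RRRRRRRRR

Derivation:
After op 1 paint(4,6,R):
YYYYYYYYY
YYYYYYYYY
YYGGYYYYY
YYGGYYYYY
YYGGYYRYY
YYGGYYYYY
YYYYYYYYY
YYYYYYYYY
After op 2 fill(3,0,G) [63 cells changed]:
GGGGGGGGG
GGGGGGGGG
GGGGGGGGG
GGGGGGGGG
GGGGGGRGG
GGGGGGGGG
GGGGGGGGG
GGGGGGGGG
After op 3 paint(2,8,B):
GGGGGGGGG
GGGGGGGGG
GGGGGGGGB
GGGGGGGGG
GGGGGGRGG
GGGGGGGGG
GGGGGGGGG
GGGGGGGGG
After op 4 fill(3,8,R) [70 cells changed]:
RRRRRRRRR
RRRRRRRRR
RRRRRRRRB
RRRRRRRRR
RRRRRRRRR
RRRRRRRRR
RRRRRRRRR
RRRRRRRRR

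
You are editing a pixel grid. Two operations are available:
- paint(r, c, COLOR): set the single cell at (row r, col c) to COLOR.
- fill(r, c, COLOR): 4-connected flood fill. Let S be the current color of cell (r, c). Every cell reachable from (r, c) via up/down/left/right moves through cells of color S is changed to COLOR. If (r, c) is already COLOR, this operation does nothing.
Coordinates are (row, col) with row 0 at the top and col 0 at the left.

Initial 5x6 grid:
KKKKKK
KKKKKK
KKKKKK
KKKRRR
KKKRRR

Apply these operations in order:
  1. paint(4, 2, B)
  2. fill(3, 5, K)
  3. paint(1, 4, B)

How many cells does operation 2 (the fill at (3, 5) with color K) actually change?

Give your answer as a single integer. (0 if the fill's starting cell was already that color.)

Answer: 6

Derivation:
After op 1 paint(4,2,B):
KKKKKK
KKKKKK
KKKKKK
KKKRRR
KKBRRR
After op 2 fill(3,5,K) [6 cells changed]:
KKKKKK
KKKKKK
KKKKKK
KKKKKK
KKBKKK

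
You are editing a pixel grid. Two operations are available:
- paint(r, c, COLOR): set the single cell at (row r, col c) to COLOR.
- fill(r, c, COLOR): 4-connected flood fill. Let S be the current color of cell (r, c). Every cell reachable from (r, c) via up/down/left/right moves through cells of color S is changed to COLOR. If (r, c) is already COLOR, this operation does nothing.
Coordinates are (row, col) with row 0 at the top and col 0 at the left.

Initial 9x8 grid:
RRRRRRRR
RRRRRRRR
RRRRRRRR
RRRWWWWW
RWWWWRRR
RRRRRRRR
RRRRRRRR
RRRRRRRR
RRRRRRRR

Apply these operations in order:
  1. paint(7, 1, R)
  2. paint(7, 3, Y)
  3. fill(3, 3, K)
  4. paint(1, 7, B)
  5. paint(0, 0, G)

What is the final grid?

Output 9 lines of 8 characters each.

After op 1 paint(7,1,R):
RRRRRRRR
RRRRRRRR
RRRRRRRR
RRRWWWWW
RWWWWRRR
RRRRRRRR
RRRRRRRR
RRRRRRRR
RRRRRRRR
After op 2 paint(7,3,Y):
RRRRRRRR
RRRRRRRR
RRRRRRRR
RRRWWWWW
RWWWWRRR
RRRRRRRR
RRRRRRRR
RRRYRRRR
RRRRRRRR
After op 3 fill(3,3,K) [9 cells changed]:
RRRRRRRR
RRRRRRRR
RRRRRRRR
RRRKKKKK
RKKKKRRR
RRRRRRRR
RRRRRRRR
RRRYRRRR
RRRRRRRR
After op 4 paint(1,7,B):
RRRRRRRR
RRRRRRRB
RRRRRRRR
RRRKKKKK
RKKKKRRR
RRRRRRRR
RRRRRRRR
RRRYRRRR
RRRRRRRR
After op 5 paint(0,0,G):
GRRRRRRR
RRRRRRRB
RRRRRRRR
RRRKKKKK
RKKKKRRR
RRRRRRRR
RRRRRRRR
RRRYRRRR
RRRRRRRR

Answer: GRRRRRRR
RRRRRRRB
RRRRRRRR
RRRKKKKK
RKKKKRRR
RRRRRRRR
RRRRRRRR
RRRYRRRR
RRRRRRRR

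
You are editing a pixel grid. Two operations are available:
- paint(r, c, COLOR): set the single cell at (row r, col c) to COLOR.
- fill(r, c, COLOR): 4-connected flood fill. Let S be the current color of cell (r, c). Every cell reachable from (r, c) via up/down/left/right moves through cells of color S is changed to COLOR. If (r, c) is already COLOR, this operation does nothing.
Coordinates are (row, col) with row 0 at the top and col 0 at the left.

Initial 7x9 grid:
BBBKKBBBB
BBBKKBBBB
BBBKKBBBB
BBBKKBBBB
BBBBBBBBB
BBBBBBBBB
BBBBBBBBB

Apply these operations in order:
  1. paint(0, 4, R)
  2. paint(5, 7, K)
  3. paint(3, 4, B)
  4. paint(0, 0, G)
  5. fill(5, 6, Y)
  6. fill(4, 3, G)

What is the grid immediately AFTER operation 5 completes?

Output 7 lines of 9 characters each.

Answer: GYYKRYYYY
YYYKKYYYY
YYYKKYYYY
YYYKYYYYY
YYYYYYYYY
YYYYYYYKY
YYYYYYYYY

Derivation:
After op 1 paint(0,4,R):
BBBKRBBBB
BBBKKBBBB
BBBKKBBBB
BBBKKBBBB
BBBBBBBBB
BBBBBBBBB
BBBBBBBBB
After op 2 paint(5,7,K):
BBBKRBBBB
BBBKKBBBB
BBBKKBBBB
BBBKKBBBB
BBBBBBBBB
BBBBBBBKB
BBBBBBBBB
After op 3 paint(3,4,B):
BBBKRBBBB
BBBKKBBBB
BBBKKBBBB
BBBKBBBBB
BBBBBBBBB
BBBBBBBKB
BBBBBBBBB
After op 4 paint(0,0,G):
GBBKRBBBB
BBBKKBBBB
BBBKKBBBB
BBBKBBBBB
BBBBBBBBB
BBBBBBBKB
BBBBBBBBB
After op 5 fill(5,6,Y) [54 cells changed]:
GYYKRYYYY
YYYKKYYYY
YYYKKYYYY
YYYKYYYYY
YYYYYYYYY
YYYYYYYKY
YYYYYYYYY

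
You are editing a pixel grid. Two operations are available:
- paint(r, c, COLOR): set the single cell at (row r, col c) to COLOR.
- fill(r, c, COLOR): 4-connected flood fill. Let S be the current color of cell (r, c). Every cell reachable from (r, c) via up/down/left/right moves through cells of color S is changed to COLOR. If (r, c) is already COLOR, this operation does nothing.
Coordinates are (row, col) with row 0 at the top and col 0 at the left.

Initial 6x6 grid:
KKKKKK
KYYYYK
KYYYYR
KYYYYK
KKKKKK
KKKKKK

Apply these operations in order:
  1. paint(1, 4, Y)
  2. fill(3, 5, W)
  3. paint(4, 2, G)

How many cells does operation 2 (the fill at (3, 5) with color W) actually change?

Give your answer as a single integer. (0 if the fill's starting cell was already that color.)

After op 1 paint(1,4,Y):
KKKKKK
KYYYYK
KYYYYR
KYYYYK
KKKKKK
KKKKKK
After op 2 fill(3,5,W) [23 cells changed]:
WWWWWW
WYYYYW
WYYYYR
WYYYYW
WWWWWW
WWWWWW

Answer: 23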